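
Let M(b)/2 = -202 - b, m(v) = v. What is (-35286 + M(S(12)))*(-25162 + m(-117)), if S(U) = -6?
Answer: 901904162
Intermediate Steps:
M(b) = -404 - 2*b (M(b) = 2*(-202 - b) = -404 - 2*b)
(-35286 + M(S(12)))*(-25162 + m(-117)) = (-35286 + (-404 - 2*(-6)))*(-25162 - 117) = (-35286 + (-404 + 12))*(-25279) = (-35286 - 392)*(-25279) = -35678*(-25279) = 901904162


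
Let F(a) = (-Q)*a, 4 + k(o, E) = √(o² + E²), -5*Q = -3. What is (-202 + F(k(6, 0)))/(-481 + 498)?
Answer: -1016/85 ≈ -11.953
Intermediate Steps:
Q = ⅗ (Q = -⅕*(-3) = ⅗ ≈ 0.60000)
k(o, E) = -4 + √(E² + o²) (k(o, E) = -4 + √(o² + E²) = -4 + √(E² + o²))
F(a) = -3*a/5 (F(a) = (-1*⅗)*a = -3*a/5)
(-202 + F(k(6, 0)))/(-481 + 498) = (-202 - 3*(-4 + √(0² + 6²))/5)/(-481 + 498) = (-202 - 3*(-4 + √(0 + 36))/5)/17 = (-202 - 3*(-4 + √36)/5)*(1/17) = (-202 - 3*(-4 + 6)/5)*(1/17) = (-202 - ⅗*2)*(1/17) = (-202 - 6/5)*(1/17) = -1016/5*1/17 = -1016/85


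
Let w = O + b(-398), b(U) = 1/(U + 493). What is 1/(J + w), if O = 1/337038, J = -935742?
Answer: -32018610/29961157821487 ≈ -1.0687e-6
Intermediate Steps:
O = 1/337038 ≈ 2.9670e-6
b(U) = 1/(493 + U)
w = 337133/32018610 (w = 1/337038 + 1/(493 - 398) = 1/337038 + 1/95 = 337133/32018610 ≈ 0.010529)
1/(J + w) = 1/(-935742 + 337133/32018610) = 1/(-29961157821487/32018610) = -32018610/29961157821487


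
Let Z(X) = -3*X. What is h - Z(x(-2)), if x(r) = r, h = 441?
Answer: 435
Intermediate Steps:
h - Z(x(-2)) = 441 - (-3)*(-2) = 441 - 1*6 = 441 - 6 = 435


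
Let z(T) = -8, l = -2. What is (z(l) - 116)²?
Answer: 15376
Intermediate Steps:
(z(l) - 116)² = (-8 - 116)² = (-124)² = 15376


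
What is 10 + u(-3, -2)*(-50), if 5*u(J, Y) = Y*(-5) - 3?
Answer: -60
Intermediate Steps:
u(J, Y) = -⅗ - Y (u(J, Y) = (Y*(-5) - 3)/5 = (-5*Y - 3)/5 = (-3 - 5*Y)/5 = -⅗ - Y)
10 + u(-3, -2)*(-50) = 10 + (-⅗ - 1*(-2))*(-50) = 10 + (-⅗ + 2)*(-50) = 10 + (7/5)*(-50) = 10 - 70 = -60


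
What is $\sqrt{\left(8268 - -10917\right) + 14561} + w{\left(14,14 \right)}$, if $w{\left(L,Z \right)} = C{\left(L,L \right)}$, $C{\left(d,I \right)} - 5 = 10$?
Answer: $15 + \sqrt{33746} \approx 198.7$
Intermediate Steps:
$C{\left(d,I \right)} = 15$ ($C{\left(d,I \right)} = 5 + 10 = 15$)
$w{\left(L,Z \right)} = 15$
$\sqrt{\left(8268 - -10917\right) + 14561} + w{\left(14,14 \right)} = \sqrt{\left(8268 - -10917\right) + 14561} + 15 = \sqrt{\left(8268 + 10917\right) + 14561} + 15 = \sqrt{19185 + 14561} + 15 = \sqrt{33746} + 15 = 15 + \sqrt{33746}$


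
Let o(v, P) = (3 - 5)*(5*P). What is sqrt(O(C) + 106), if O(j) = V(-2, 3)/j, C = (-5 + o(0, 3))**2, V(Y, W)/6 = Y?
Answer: sqrt(129838)/35 ≈ 10.295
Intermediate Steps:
o(v, P) = -10*P
V(Y, W) = 6*Y
C = 1225 (C = (-5 - 10*3)**2 = (-5 - 30)**2 = (-35)**2 = 1225)
O(j) = -12/j (O(j) = (6*(-2))/j = -12/j)
sqrt(O(C) + 106) = sqrt(-12/1225 + 106) = sqrt(129838/1225) = sqrt(129838)/35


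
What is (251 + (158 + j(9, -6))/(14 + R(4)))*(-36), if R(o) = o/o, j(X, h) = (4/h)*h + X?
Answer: -47232/5 ≈ -9446.4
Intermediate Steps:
j(X, h) = 4 + X
R(o) = 1
(251 + (158 + j(9, -6))/(14 + R(4)))*(-36) = (251 + (158 + (4 + 9))/(14 + 1))*(-36) = (251 + (158 + 13)/15)*(-36) = (251 + 171*(1/15))*(-36) = (251 + 57/5)*(-36) = (1312/5)*(-36) = -47232/5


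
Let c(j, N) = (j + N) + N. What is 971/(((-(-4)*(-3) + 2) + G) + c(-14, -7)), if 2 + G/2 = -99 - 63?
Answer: -971/366 ≈ -2.6530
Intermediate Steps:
c(j, N) = j + 2*N (c(j, N) = (N + j) + N = j + 2*N)
G = -328 (G = -4 + 2*(-99 - 63) = -4 + 2*(-162) = -4 - 324 = -328)
971/(((-(-4)*(-3) + 2) + G) + c(-14, -7)) = 971/(((-(-4)*(-3) + 2) - 328) + (-14 + 2*(-7))) = 971/(((-2*6 + 2) - 328) + (-14 - 14)) = 971/(((-12 + 2) - 328) - 28) = 971/((-10 - 328) - 28) = 971/(-338 - 28) = 971/(-366) = 971*(-1/366) = -971/366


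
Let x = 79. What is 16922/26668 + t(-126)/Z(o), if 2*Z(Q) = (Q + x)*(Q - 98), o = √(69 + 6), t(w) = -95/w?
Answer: 7827415835773/12339337876047 + 9025*√3/3701616282 ≈ 0.63435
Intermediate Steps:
o = 5*√3 (o = √75 = 5*√3 ≈ 8.6602)
Z(Q) = (-98 + Q)*(79 + Q)/2 (Z(Q) = ((Q + 79)*(Q - 98))/2 = ((79 + Q)*(-98 + Q))/2 = ((-98 + Q)*(79 + Q))/2 = (-98 + Q)*(79 + Q)/2)
16922/26668 + t(-126)/Z(o) = 16922/26668 + (-95/(-126))/(-3871 + (5*√3)²/2 - 95*√3/2) = 16922*(1/26668) + (-95*(-1/126))/(-3871 + (½)*75 - 95*√3/2) = 8461/13334 + 95/(126*(-3871 + 75/2 - 95*√3/2)) = 8461/13334 + 95/(126*(-7667/2 - 95*√3/2))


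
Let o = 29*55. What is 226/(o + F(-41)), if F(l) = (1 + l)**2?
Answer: 226/3195 ≈ 0.070736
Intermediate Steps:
o = 1595
226/(o + F(-41)) = 226/(1595 + (1 - 41)**2) = 226/(1595 + (-40)**2) = 226/(1595 + 1600) = 226/3195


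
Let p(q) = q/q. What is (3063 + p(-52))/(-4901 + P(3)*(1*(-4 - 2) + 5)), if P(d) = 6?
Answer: -3064/4907 ≈ -0.62441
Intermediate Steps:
p(q) = 1
(3063 + p(-52))/(-4901 + P(3)*(1*(-4 - 2) + 5)) = (3063 + 1)/(-4901 + 6*(1*(-4 - 2) + 5)) = 3064/(-4901 + 6*(1*(-6) + 5)) = 3064/(-4901 + 6*(-6 + 5)) = 3064/(-4901 + 6*(-1)) = 3064/(-4901 - 6) = 3064/(-4907) = 3064*(-1/4907) = -3064/4907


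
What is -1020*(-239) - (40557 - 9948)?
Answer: 213171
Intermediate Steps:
-1020*(-239) - (40557 - 9948) = 243780 - 1*30609 = 243780 - 30609 = 213171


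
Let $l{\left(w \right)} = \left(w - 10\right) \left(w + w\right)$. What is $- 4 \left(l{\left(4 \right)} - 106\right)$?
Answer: $616$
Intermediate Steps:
$l{\left(w \right)} = 2 w \left(-10 + w\right)$ ($l{\left(w \right)} = \left(-10 + w\right) 2 w = 2 w \left(-10 + w\right)$)
$- 4 \left(l{\left(4 \right)} - 106\right) = - 4 \left(2 \cdot 4 \left(-10 + 4\right) - 106\right) = - 4 \left(2 \cdot 4 \left(-6\right) - 106\right) = - 4 \left(-48 - 106\right) = \left(-4\right) \left(-154\right) = 616$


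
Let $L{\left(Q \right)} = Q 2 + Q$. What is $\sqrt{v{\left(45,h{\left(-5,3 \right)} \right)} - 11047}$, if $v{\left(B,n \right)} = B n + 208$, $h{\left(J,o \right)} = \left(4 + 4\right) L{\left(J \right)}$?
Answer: $i \sqrt{16239} \approx 127.43 i$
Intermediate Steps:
$L{\left(Q \right)} = 3 Q$ ($L{\left(Q \right)} = 2 Q + Q = 3 Q$)
$h{\left(J,o \right)} = 24 J$ ($h{\left(J,o \right)} = \left(4 + 4\right) 3 J = 8 \cdot 3 J = 24 J$)
$v{\left(B,n \right)} = 208 + B n$
$\sqrt{v{\left(45,h{\left(-5,3 \right)} \right)} - 11047} = \sqrt{\left(208 + 45 \cdot 24 \left(-5\right)\right) - 11047} = \sqrt{\left(208 + 45 \left(-120\right)\right) - 11047} = \sqrt{\left(208 - 5400\right) - 11047} = \sqrt{-5192 - 11047} = \sqrt{-16239} = i \sqrt{16239}$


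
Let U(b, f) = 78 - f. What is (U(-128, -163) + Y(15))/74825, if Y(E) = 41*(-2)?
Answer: 159/74825 ≈ 0.0021250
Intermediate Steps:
Y(E) = -82
(U(-128, -163) + Y(15))/74825 = ((78 - 1*(-163)) - 82)/74825 = ((78 + 163) - 82)*(1/74825) = (241 - 82)*(1/74825) = 159*(1/74825) = 159/74825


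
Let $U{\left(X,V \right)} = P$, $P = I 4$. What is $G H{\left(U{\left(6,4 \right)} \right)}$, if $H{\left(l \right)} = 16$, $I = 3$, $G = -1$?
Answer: $-16$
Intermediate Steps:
$P = 12$ ($P = 3 \cdot 4 = 12$)
$U{\left(X,V \right)} = 12$
$G H{\left(U{\left(6,4 \right)} \right)} = \left(-1\right) 16 = -16$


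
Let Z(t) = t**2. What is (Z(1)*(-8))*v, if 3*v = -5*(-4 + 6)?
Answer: 80/3 ≈ 26.667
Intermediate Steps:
v = -10/3 (v = (-5*(-4 + 6))/3 = (-5*2)/3 = (1/3)*(-10) = -10/3 ≈ -3.3333)
(Z(1)*(-8))*v = (1**2*(-8))*(-10/3) = (1*(-8))*(-10/3) = -8*(-10/3) = 80/3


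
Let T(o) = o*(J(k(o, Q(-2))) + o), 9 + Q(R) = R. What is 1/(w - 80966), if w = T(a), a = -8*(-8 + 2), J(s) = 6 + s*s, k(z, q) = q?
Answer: -1/72566 ≈ -1.3781e-5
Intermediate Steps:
Q(R) = -9 + R
J(s) = 6 + s**2
a = 48 (a = -8*(-6) = 48)
T(o) = o*(127 + o) (T(o) = o*((6 + (-9 - 2)**2) + o) = o*((6 + (-11)**2) + o) = o*((6 + 121) + o) = o*(127 + o))
w = 8400 (w = 48*(127 + 48) = 48*175 = 8400)
1/(w - 80966) = 1/(8400 - 80966) = 1/(-72566) = -1/72566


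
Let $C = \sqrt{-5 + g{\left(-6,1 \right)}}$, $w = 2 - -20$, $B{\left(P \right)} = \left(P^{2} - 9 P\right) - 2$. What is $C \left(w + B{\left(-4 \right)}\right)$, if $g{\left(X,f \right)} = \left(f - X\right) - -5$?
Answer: $72 \sqrt{7} \approx 190.49$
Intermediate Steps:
$B{\left(P \right)} = -2 + P^{2} - 9 P$
$g{\left(X,f \right)} = 5 + f - X$ ($g{\left(X,f \right)} = \left(f - X\right) + 5 = 5 + f - X$)
$w = 22$ ($w = 2 + 20 = 22$)
$C = \sqrt{7}$ ($C = \sqrt{-5 + \left(5 + 1 - -6\right)} = \sqrt{-5 + \left(5 + 1 + 6\right)} = \sqrt{-5 + 12} = \sqrt{7} \approx 2.6458$)
$C \left(w + B{\left(-4 \right)}\right) = \sqrt{7} \left(22 - \left(-34 - 16\right)\right) = \sqrt{7} \left(22 + \left(-2 + 16 + 36\right)\right) = \sqrt{7} \left(22 + 50\right) = \sqrt{7} \cdot 72 = 72 \sqrt{7}$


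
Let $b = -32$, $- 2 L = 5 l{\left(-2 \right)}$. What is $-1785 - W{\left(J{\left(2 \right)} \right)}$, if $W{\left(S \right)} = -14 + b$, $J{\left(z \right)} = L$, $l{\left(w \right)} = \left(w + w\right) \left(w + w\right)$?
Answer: $-1739$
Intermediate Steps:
$l{\left(w \right)} = 4 w^{2}$ ($l{\left(w \right)} = 2 w 2 w = 4 w^{2}$)
$L = -40$ ($L = - \frac{5 \cdot 4 \left(-2\right)^{2}}{2} = - \frac{5 \cdot 4 \cdot 4}{2} = - \frac{5 \cdot 16}{2} = \left(- \frac{1}{2}\right) 80 = -40$)
$J{\left(z \right)} = -40$
$W{\left(S \right)} = -46$ ($W{\left(S \right)} = -14 - 32 = -46$)
$-1785 - W{\left(J{\left(2 \right)} \right)} = -1785 - -46 = -1785 + 46 = -1739$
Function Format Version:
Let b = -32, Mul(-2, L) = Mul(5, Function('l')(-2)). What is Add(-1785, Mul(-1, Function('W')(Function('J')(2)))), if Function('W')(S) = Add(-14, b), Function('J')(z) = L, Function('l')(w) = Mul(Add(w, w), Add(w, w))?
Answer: -1739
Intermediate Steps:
Function('l')(w) = Mul(4, Pow(w, 2)) (Function('l')(w) = Mul(Mul(2, w), Mul(2, w)) = Mul(4, Pow(w, 2)))
L = -40 (L = Mul(Rational(-1, 2), Mul(5, Mul(4, Pow(-2, 2)))) = Mul(Rational(-1, 2), Mul(5, Mul(4, 4))) = Mul(Rational(-1, 2), Mul(5, 16)) = Mul(Rational(-1, 2), 80) = -40)
Function('J')(z) = -40
Function('W')(S) = -46 (Function('W')(S) = Add(-14, -32) = -46)
Add(-1785, Mul(-1, Function('W')(Function('J')(2)))) = Add(-1785, Mul(-1, -46)) = Add(-1785, 46) = -1739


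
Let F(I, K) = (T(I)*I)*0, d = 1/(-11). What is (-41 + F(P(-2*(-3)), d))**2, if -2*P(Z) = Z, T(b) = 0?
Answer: 1681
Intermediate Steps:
d = -1/11 ≈ -0.090909
P(Z) = -Z/2
F(I, K) = 0 (F(I, K) = (0*I)*0 = 0*0 = 0)
(-41 + F(P(-2*(-3)), d))**2 = (-41 + 0)**2 = (-41)**2 = 1681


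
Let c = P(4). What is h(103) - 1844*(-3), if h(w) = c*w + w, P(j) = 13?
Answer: 6974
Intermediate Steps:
c = 13
h(w) = 14*w (h(w) = 13*w + w = 14*w)
h(103) - 1844*(-3) = 14*103 - 1844*(-3) = 1442 - 1*(-5532) = 1442 + 5532 = 6974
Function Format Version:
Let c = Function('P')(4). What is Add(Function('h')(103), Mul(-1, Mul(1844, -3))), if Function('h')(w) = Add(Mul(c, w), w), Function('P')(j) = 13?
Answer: 6974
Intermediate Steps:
c = 13
Function('h')(w) = Mul(14, w) (Function('h')(w) = Add(Mul(13, w), w) = Mul(14, w))
Add(Function('h')(103), Mul(-1, Mul(1844, -3))) = Add(Mul(14, 103), Mul(-1, Mul(1844, -3))) = Add(1442, Mul(-1, -5532)) = Add(1442, 5532) = 6974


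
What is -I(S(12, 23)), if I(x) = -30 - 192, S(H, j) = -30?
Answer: 222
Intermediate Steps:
I(x) = -222
-I(S(12, 23)) = -1*(-222) = 222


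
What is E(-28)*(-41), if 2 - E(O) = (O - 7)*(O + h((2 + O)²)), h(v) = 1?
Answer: 38663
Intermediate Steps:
E(O) = 2 - (1 + O)*(-7 + O) (E(O) = 2 - (O - 7)*(O + 1) = 2 - (-7 + O)*(1 + O) = 2 - (1 + O)*(-7 + O))
E(-28)*(-41) = (9 - 1*(-28)² + 6*(-28))*(-41) = (9 - 1*784 - 168)*(-41) = (9 - 784 - 168)*(-41) = -943*(-41) = 38663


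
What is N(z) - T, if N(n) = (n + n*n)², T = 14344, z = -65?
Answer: 17291256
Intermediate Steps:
N(n) = (n + n²)²
N(z) - T = (-65)²*(1 - 65)² - 1*14344 = 4225*(-64)² - 14344 = 4225*4096 - 14344 = 17305600 - 14344 = 17291256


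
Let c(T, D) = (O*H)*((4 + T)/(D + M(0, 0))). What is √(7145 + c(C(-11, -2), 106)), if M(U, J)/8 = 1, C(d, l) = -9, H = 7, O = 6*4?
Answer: √2576685/19 ≈ 84.484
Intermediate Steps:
O = 24
M(U, J) = 8 (M(U, J) = 8*1 = 8)
c(T, D) = 168*(4 + T)/(8 + D) (c(T, D) = (24*7)*((4 + T)/(D + 8)) = 168*((4 + T)/(8 + D)) = 168*(4 + T)/(8 + D))
√(7145 + c(C(-11, -2), 106)) = √(7145 + 168*(4 - 9)/(8 + 106)) = √(7145 + 168*(-5)/114) = √(7145 + 168*(1/114)*(-5)) = √(7145 - 140/19) = √(135615/19) = √2576685/19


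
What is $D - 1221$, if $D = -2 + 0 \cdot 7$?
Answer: $-1223$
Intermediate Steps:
$D = -2$ ($D = -2 + 0 = -2$)
$D - 1221 = -2 - 1221 = -1223$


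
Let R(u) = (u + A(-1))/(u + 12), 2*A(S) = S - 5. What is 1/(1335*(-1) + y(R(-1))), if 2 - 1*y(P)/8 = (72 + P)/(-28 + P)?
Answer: -39/50653 ≈ -0.00076994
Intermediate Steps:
A(S) = -5/2 + S/2 (A(S) = (S - 5)/2 = (-5 + S)/2 = -5/2 + S/2)
R(u) = (-3 + u)/(12 + u) (R(u) = (u + (-5/2 + (1/2)*(-1)))/(u + 12) = (u + (-5/2 - 1/2))/(12 + u) = (u - 3)/(12 + u) = (-3 + u)/(12 + u))
y(P) = 16 - 8*(72 + P)/(-28 + P)
1/(1335*(-1) + y(R(-1))) = 1/(1335*(-1) + 8*(-128 + (-3 - 1)/(12 - 1))/(-28 + (-3 - 1)/(12 - 1))) = 1/(-1335 + 8*(-128 - 4/11)/(-28 - 4/11)) = 1/(-1335 + 8*(-1412/11)/(-312/11)) = 1/(-1335 + 8*(-11/312)*(-1412/11)) = 1/(-1335 + 1412/39) = 1/(-50653/39) = -39/50653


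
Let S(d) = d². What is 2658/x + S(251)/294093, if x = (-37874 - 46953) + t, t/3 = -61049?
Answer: 8050465390/39404638791 ≈ 0.20430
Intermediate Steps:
t = -183147 (t = 3*(-61049) = -183147)
x = -267974 (x = (-37874 - 46953) - 183147 = -84827 - 183147 = -267974)
2658/x + S(251)/294093 = 2658/(-267974) + 251²/294093 = 2658*(-1/267974) + 63001*(1/294093) = -1329/133987 + 63001/294093 = 8050465390/39404638791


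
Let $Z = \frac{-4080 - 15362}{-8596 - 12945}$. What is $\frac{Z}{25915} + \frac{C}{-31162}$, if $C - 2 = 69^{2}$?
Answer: $- \frac{2658267524841}{17395719537430} \approx -0.15281$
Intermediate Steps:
$Z = \frac{19442}{21541}$ ($Z = - \frac{19442}{-21541} = \left(-19442\right) \left(- \frac{1}{21541}\right) = \frac{19442}{21541} \approx 0.90256$)
$C = 4763$ ($C = 2 + 69^{2} = 2 + 4761 = 4763$)
$\frac{Z}{25915} + \frac{C}{-31162} = \frac{19442}{21541 \cdot 25915} + \frac{4763}{-31162} = \frac{19442}{21541} \cdot \frac{1}{25915} + 4763 \left(- \frac{1}{31162}\right) = \frac{19442}{558235015} - \frac{4763}{31162} = - \frac{2658267524841}{17395719537430}$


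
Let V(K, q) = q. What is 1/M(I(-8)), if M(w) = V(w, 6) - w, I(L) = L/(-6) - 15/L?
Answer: 24/67 ≈ 0.35821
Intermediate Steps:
I(L) = -15/L - L/6 (I(L) = L*(-⅙) - 15/L = -L/6 - 15/L = -15/L - L/6)
M(w) = 6 - w
1/M(I(-8)) = 1/(6 - (-15/(-8) - ⅙*(-8))) = 1/(6 - (-15*(-⅛) + 4/3)) = 1/(6 - (15/8 + 4/3)) = 1/(6 - 1*77/24) = 1/(6 - 77/24) = 1/(67/24) = 24/67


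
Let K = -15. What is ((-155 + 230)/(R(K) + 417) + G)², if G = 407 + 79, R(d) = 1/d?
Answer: 9245059843761/39112516 ≈ 2.3637e+5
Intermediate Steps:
G = 486
((-155 + 230)/(R(K) + 417) + G)² = ((-155 + 230)/(1/(-15) + 417) + 486)² = (75/(-1/15 + 417) + 486)² = (75/(6254/15) + 486)² = (75*(15/6254) + 486)² = (1125/6254 + 486)² = (3040569/6254)² = 9245059843761/39112516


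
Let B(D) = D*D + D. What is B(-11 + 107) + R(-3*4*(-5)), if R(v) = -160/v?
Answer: 27928/3 ≈ 9309.3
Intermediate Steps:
B(D) = D + D² (B(D) = D² + D = D + D²)
B(-11 + 107) + R(-3*4*(-5)) = (-11 + 107)*(1 + (-11 + 107)) - 160/(-3*4*(-5)) = 96*(1 + 96) - 160/((-12*(-5))) = 96*97 - 160/60 = 9312 - 160*1/60 = 9312 - 8/3 = 27928/3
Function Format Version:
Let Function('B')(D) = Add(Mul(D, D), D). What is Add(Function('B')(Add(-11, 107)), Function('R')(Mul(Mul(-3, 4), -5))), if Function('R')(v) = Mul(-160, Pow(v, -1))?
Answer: Rational(27928, 3) ≈ 9309.3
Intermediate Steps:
Function('B')(D) = Add(D, Pow(D, 2)) (Function('B')(D) = Add(Pow(D, 2), D) = Add(D, Pow(D, 2)))
Add(Function('B')(Add(-11, 107)), Function('R')(Mul(Mul(-3, 4), -5))) = Add(Mul(Add(-11, 107), Add(1, Add(-11, 107))), Mul(-160, Pow(Mul(Mul(-3, 4), -5), -1))) = Add(Mul(96, Add(1, 96)), Mul(-160, Pow(Mul(-12, -5), -1))) = Add(Mul(96, 97), Mul(-160, Pow(60, -1))) = Add(9312, Mul(-160, Rational(1, 60))) = Add(9312, Rational(-8, 3)) = Rational(27928, 3)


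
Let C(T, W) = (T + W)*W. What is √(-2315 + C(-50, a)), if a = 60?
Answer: 7*I*√35 ≈ 41.413*I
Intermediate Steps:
C(T, W) = W*(T + W)
√(-2315 + C(-50, a)) = √(-2315 + 60*(-50 + 60)) = √(-2315 + 60*10) = √(-2315 + 600) = √(-1715) = 7*I*√35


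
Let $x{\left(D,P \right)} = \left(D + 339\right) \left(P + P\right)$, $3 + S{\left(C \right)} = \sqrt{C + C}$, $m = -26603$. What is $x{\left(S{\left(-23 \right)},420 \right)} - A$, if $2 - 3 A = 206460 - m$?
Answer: $359927 + 840 i \sqrt{46} \approx 3.5993 \cdot 10^{5} + 5697.2 i$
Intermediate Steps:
$A = -77687$ ($A = \frac{2}{3} - \frac{206460 - -26603}{3} = \frac{2}{3} - \frac{206460 + 26603}{3} = \frac{2}{3} - \frac{233063}{3} = -77687$)
$S{\left(C \right)} = -3 + \sqrt{2} \sqrt{C}$ ($S{\left(C \right)} = -3 + \sqrt{C + C} = -3 + \sqrt{2 C} = -3 + \sqrt{2} \sqrt{C}$)
$x{\left(D,P \right)} = 2 P \left(339 + D\right)$ ($x{\left(D,P \right)} = \left(339 + D\right) 2 P = 2 P \left(339 + D\right)$)
$x{\left(S{\left(-23 \right)},420 \right)} - A = 2 \cdot 420 \left(339 - \left(3 - \sqrt{2} \sqrt{-23}\right)\right) - -77687 = 2 \cdot 420 \left(339 - \left(3 - \sqrt{2} i \sqrt{23}\right)\right) + 77687 = 2 \cdot 420 \left(339 - \left(3 - i \sqrt{46}\right)\right) + 77687 = 2 \cdot 420 \left(336 + i \sqrt{46}\right) + 77687 = \left(282240 + 840 i \sqrt{46}\right) + 77687 = 359927 + 840 i \sqrt{46}$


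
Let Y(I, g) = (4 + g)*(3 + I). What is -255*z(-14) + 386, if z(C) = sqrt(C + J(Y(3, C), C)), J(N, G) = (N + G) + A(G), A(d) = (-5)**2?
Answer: 386 - 765*I*sqrt(7) ≈ 386.0 - 2024.0*I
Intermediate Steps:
A(d) = 25
Y(I, g) = (3 + I)*(4 + g)
J(N, G) = 25 + G + N (J(N, G) = (N + G) + 25 = (G + N) + 25 = 25 + G + N)
z(C) = sqrt(49 + 8*C) (z(C) = sqrt(C + (25 + C + (12 + 3*C + 4*3 + 3*C))) = sqrt(C + (25 + C + (12 + 3*C + 12 + 3*C))) = sqrt(C + (25 + C + (24 + 6*C))) = sqrt(C + (49 + 7*C)) = sqrt(49 + 8*C))
-255*z(-14) + 386 = -255*sqrt(49 + 8*(-14)) + 386 = -255*sqrt(49 - 112) + 386 = -765*I*sqrt(7) + 386 = 386 - 765*I*sqrt(7)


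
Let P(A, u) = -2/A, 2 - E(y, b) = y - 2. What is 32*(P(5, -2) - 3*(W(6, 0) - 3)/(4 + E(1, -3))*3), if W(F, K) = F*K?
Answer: 3872/35 ≈ 110.63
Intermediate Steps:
E(y, b) = 4 - y (E(y, b) = 2 - (y - 2) = 2 - (-2 + y) = 2 + (2 - y) = 4 - y)
32*(P(5, -2) - 3*(W(6, 0) - 3)/(4 + E(1, -3))*3) = 32*(-2/5 - 3*(6*0 - 3)/(4 + (4 - 1*1))*3) = 32*(-2*⅕ - 3*(0 - 3)/(4 + (4 - 1))*3) = 32*(-⅖ - (-9)/(4 + 3)*3) = 32*(-⅖ - (-9)/7*3) = 32*(-⅖ - 3*(-3/7)*3) = 32*(-⅖ + (9/7)*3) = 32*(-⅖ + 27/7) = 32*(121/35) = 3872/35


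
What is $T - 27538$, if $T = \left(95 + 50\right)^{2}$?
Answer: $-6513$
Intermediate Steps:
$T = 21025$ ($T = 145^{2} = 21025$)
$T - 27538 = 21025 - 27538 = -6513$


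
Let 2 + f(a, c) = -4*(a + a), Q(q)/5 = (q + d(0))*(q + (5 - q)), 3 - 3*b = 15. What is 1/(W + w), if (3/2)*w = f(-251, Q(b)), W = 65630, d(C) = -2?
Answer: 3/200902 ≈ 1.4933e-5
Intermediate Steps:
b = -4 (b = 1 - 1/3*15 = 1 - 5 = -4)
Q(q) = -50 + 25*q (Q(q) = 5*((q - 2)*(q + (5 - q))) = 5*((-2 + q)*5) = 5*(-10 + 5*q) = -50 + 25*q)
f(a, c) = -2 - 8*a (f(a, c) = -2 - 4*(a + a) = -2 - 8*a)
w = 4012/3 (w = 2*(-2 - 8*(-251))/3 = 2*(-2 + 2008)/3 = (2/3)*2006 = 4012/3 ≈ 1337.3)
1/(W + w) = 1/(65630 + 4012/3) = 1/(200902/3) = 3/200902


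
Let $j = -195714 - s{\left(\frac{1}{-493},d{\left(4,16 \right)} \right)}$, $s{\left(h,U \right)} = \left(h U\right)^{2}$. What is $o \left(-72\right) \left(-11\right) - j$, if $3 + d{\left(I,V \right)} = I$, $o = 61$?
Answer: $\frac{59310275275}{243049} \approx 2.4403 \cdot 10^{5}$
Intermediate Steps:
$d{\left(I,V \right)} = -3 + I$
$s{\left(h,U \right)} = U^{2} h^{2}$ ($s{\left(h,U \right)} = \left(U h\right)^{2} = U^{2} h^{2}$)
$j = - \frac{47568091987}{243049}$ ($j = -195714 - \left(-3 + 4\right)^{2} \left(\frac{1}{-493}\right)^{2} = -195714 - 1^{2} \left(- \frac{1}{493}\right)^{2} = -195714 - 1 \cdot \frac{1}{243049} = -195714 - \frac{1}{243049} = - \frac{47568091987}{243049} \approx -1.9571 \cdot 10^{5}$)
$o \left(-72\right) \left(-11\right) - j = 61 \left(-72\right) \left(-11\right) - - \frac{47568091987}{243049} = \left(-4392\right) \left(-11\right) + \frac{47568091987}{243049} = 48312 + \frac{47568091987}{243049} = \frac{59310275275}{243049}$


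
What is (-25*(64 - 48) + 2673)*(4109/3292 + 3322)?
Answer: 24866922309/3292 ≈ 7.5537e+6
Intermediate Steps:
(-25*(64 - 48) + 2673)*(4109/3292 + 3322) = (-25*16 + 2673)*(4109*(1/3292) + 3322) = (-400 + 2673)*(4109/3292 + 3322) = 2273*(10940133/3292) = 24866922309/3292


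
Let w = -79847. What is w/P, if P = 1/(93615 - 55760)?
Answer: -3022608185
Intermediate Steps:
P = 1/37855 ≈ 2.6417e-5
w/P = -79847/1/37855 = -79847*37855 = -3022608185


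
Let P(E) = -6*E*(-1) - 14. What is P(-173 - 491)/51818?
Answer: -1999/25909 ≈ -0.077155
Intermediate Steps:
P(E) = -14 + 6*E (P(E) = -(-6)*E - 14 = 6*E - 14 = -14 + 6*E)
P(-173 - 491)/51818 = (-14 + 6*(-173 - 491))/51818 = (-14 + 6*(-664))*(1/51818) = (-14 - 3984)*(1/51818) = -3998*1/51818 = -1999/25909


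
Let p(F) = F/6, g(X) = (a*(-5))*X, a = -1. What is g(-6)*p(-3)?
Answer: 15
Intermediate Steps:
g(X) = 5*X (g(X) = (-1*(-5))*X = 5*X)
p(F) = F/6 (p(F) = F*(⅙) = F/6)
g(-6)*p(-3) = (5*(-6))*((⅙)*(-3)) = -30*(-½) = 15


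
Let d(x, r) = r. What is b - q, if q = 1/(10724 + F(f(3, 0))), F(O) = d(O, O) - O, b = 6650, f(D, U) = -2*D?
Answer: 71314599/10724 ≈ 6650.0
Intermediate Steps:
F(O) = 0 (F(O) = O - O = 0)
q = 1/10724 (q = 1/(10724 + 0) = 1/10724 ≈ 9.3249e-5)
b - q = 6650 - 1*1/10724 = 6650 - 1/10724 = 71314599/10724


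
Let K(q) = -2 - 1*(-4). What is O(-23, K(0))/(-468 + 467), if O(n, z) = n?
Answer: 23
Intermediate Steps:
K(q) = 2 (K(q) = -2 + 4 = 2)
O(-23, K(0))/(-468 + 467) = -23/(-468 + 467) = -23/(-1) = -23*(-1) = 23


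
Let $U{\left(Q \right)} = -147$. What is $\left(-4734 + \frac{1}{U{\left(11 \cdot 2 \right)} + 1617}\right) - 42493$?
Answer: $- \frac{69423689}{1470} \approx -47227.0$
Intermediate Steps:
$\left(-4734 + \frac{1}{U{\left(11 \cdot 2 \right)} + 1617}\right) - 42493 = \left(-4734 + \frac{1}{-147 + 1617}\right) - 42493 = \left(-4734 + \frac{1}{1470}\right) - 42493 = - \frac{6958979}{1470} - 42493 = - \frac{69423689}{1470}$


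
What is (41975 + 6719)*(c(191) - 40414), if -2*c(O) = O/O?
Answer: -1967943663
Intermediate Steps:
c(O) = -½ (c(O) = -O/(2*O) = -½*1 = -½)
(41975 + 6719)*(c(191) - 40414) = (41975 + 6719)*(-½ - 40414) = 48694*(-80829/2) = -1967943663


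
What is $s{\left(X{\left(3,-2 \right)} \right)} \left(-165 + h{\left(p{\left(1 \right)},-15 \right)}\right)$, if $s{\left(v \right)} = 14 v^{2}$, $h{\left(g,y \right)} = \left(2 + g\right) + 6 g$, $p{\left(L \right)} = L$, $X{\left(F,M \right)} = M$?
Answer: $-8736$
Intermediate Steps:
$h{\left(g,y \right)} = 2 + 7 g$
$s{\left(X{\left(3,-2 \right)} \right)} \left(-165 + h{\left(p{\left(1 \right)},-15 \right)}\right) = 14 \left(-2\right)^{2} \left(-165 + \left(2 + 7 \cdot 1\right)\right) = 14 \cdot 4 \left(-165 + \left(2 + 7\right)\right) = 56 \left(-165 + 9\right) = 56 \left(-156\right) = -8736$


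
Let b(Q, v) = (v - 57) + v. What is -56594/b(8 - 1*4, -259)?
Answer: 56594/575 ≈ 98.424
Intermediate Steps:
b(Q, v) = -57 + 2*v (b(Q, v) = (-57 + v) + v = -57 + 2*v)
-56594/b(8 - 1*4, -259) = -56594/(-57 + 2*(-259)) = -56594/(-57 - 518) = -56594/(-575) = -56594*(-1/575) = 56594/575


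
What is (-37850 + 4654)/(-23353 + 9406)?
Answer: 33196/13947 ≈ 2.3802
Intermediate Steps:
(-37850 + 4654)/(-23353 + 9406) = -33196/(-13947) = -33196*(-1/13947) = 33196/13947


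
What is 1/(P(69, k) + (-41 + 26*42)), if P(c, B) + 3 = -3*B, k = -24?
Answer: 1/1120 ≈ 0.00089286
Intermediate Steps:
P(c, B) = -3 - 3*B
1/(P(69, k) + (-41 + 26*42)) = 1/((-3 - 3*(-24)) + (-41 + 26*42)) = 1/((-3 + 72) + (-41 + 1092)) = 1/(69 + 1051) = 1/1120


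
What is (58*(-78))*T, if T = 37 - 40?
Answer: 13572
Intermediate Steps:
T = -3
(58*(-78))*T = (58*(-78))*(-3) = -4524*(-3) = 13572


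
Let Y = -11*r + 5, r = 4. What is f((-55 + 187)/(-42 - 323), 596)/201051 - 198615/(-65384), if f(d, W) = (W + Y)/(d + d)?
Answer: 14955522185/4929569469 ≈ 3.0338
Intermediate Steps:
Y = -39 (Y = -11*4 + 5 = -44 + 5 = -39)
f(d, W) = (-39 + W)/(2*d) (f(d, W) = (W - 39)/(d + d) = (-39 + W)/((2*d)) = (-39 + W)*(1/(2*d)) = (-39 + W)/(2*d))
f((-55 + 187)/(-42 - 323), 596)/201051 - 198615/(-65384) = ((-39 + 596)/(2*(((-55 + 187)/(-42 - 323)))))/201051 - 198615/(-65384) = ((½)*557/(132/(-365)))*(1/201051) - 198615*(-1/65384) = ((½)*557/(132*(-1/365)))*(1/201051) + 198615/65384 = ((½)*557/(-132/365))*(1/201051) + 198615/65384 = ((½)*(-365/132)*557)*(1/201051) + 198615/65384 = -203305/264*1/201051 + 198615/65384 = -203305/53077464 + 198615/65384 = 14955522185/4929569469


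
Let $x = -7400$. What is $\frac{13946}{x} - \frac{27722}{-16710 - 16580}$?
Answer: $- \frac{12955977}{12317300} \approx -1.0519$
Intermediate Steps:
$\frac{13946}{x} - \frac{27722}{-16710 - 16580} = \frac{13946}{-7400} - \frac{27722}{-16710 - 16580} = 13946 \left(- \frac{1}{7400}\right) - \frac{27722}{-16710 - 16580} = - \frac{6973}{3700} - \frac{27722}{-33290} = - \frac{6973}{3700} - - \frac{13861}{16645} = - \frac{6973}{3700} + \frac{13861}{16645} = - \frac{12955977}{12317300}$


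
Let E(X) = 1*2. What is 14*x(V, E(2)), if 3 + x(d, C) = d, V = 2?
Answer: -14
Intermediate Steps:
E(X) = 2
x(d, C) = -3 + d
14*x(V, E(2)) = 14*(-3 + 2) = 14*(-1) = -14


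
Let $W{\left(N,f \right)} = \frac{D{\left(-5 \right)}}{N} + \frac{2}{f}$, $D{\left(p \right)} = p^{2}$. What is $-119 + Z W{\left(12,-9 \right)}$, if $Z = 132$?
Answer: $\frac{380}{3} \approx 126.67$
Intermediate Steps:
$W{\left(N,f \right)} = \frac{2}{f} + \frac{25}{N}$ ($W{\left(N,f \right)} = \frac{\left(-5\right)^{2}}{N} + \frac{2}{f} = \frac{25}{N} + \frac{2}{f} = \frac{2}{f} + \frac{25}{N}$)
$-119 + Z W{\left(12,-9 \right)} = -119 + 132 \left(\frac{2}{-9} + \frac{25}{12}\right) = -119 + 132 \left(2 \left(- \frac{1}{9}\right) + 25 \cdot \frac{1}{12}\right) = -119 + 132 \left(- \frac{2}{9} + \frac{25}{12}\right) = -119 + 132 \cdot \frac{67}{36} = -119 + \frac{737}{3} = \frac{380}{3}$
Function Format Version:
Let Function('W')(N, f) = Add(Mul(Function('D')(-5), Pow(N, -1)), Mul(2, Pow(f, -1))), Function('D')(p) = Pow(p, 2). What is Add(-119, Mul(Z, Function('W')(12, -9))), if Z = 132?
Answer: Rational(380, 3) ≈ 126.67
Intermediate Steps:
Function('W')(N, f) = Add(Mul(2, Pow(f, -1)), Mul(25, Pow(N, -1))) (Function('W')(N, f) = Add(Mul(Pow(-5, 2), Pow(N, -1)), Mul(2, Pow(f, -1))) = Add(Mul(25, Pow(N, -1)), Mul(2, Pow(f, -1))) = Add(Mul(2, Pow(f, -1)), Mul(25, Pow(N, -1))))
Add(-119, Mul(Z, Function('W')(12, -9))) = Add(-119, Mul(132, Add(Mul(2, Pow(-9, -1)), Mul(25, Pow(12, -1))))) = Add(-119, Mul(132, Add(Mul(2, Rational(-1, 9)), Mul(25, Rational(1, 12))))) = Add(-119, Mul(132, Add(Rational(-2, 9), Rational(25, 12)))) = Add(-119, Mul(132, Rational(67, 36))) = Add(-119, Rational(737, 3)) = Rational(380, 3)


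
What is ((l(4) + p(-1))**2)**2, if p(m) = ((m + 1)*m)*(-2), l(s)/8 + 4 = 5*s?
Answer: 268435456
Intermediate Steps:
l(s) = -32 + 40*s (l(s) = -32 + 8*(5*s) = -32 + 40*s)
p(m) = -2*m*(1 + m) (p(m) = ((1 + m)*m)*(-2) = (m*(1 + m))*(-2) = -2*m*(1 + m))
((l(4) + p(-1))**2)**2 = (((-32 + 40*4) - 2*(-1)*(1 - 1))**2)**2 = (((-32 + 160) - 2*(-1)*0)**2)**2 = ((128 + 0)**2)**2 = (128**2)**2 = 16384**2 = 268435456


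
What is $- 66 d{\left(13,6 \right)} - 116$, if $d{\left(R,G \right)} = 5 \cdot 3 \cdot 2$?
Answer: $-2096$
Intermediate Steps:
$d{\left(R,G \right)} = 30$ ($d{\left(R,G \right)} = 15 \cdot 2 = 30$)
$- 66 d{\left(13,6 \right)} - 116 = \left(-66\right) 30 - 116 = -1980 - 116 = -2096$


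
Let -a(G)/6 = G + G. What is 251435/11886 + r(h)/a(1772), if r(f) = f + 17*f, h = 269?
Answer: 440746819/21061992 ≈ 20.926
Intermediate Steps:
a(G) = -12*G (a(G) = -6*(G + G) = -12*G)
r(f) = 18*f
251435/11886 + r(h)/a(1772) = 251435/11886 + (18*269)/((-12*1772)) = 251435*(1/11886) + 4842/(-21264) = 251435/11886 + 4842*(-1/21264) = 251435/11886 - 807/3544 = 440746819/21061992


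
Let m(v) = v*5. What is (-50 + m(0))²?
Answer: 2500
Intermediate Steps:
m(v) = 5*v
(-50 + m(0))² = (-50 + 5*0)² = (-50 + 0)² = (-50)² = 2500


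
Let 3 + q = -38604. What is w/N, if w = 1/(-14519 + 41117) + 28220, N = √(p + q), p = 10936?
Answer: -750595561*I*√27671/735993258 ≈ -169.65*I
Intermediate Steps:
q = -38607 (q = -3 - 38604 = -38607)
N = I*√27671 (N = √(10936 - 38607) = √(-27671) = I*√27671 ≈ 166.35*I)
w = 750595561/26598 (w = 1/26598 + 28220 = 750595561/26598 ≈ 28220.)
w/N = 750595561/(26598*((I*√27671))) = 750595561*(-I*√27671/27671)/26598 = -750595561*I*√27671/735993258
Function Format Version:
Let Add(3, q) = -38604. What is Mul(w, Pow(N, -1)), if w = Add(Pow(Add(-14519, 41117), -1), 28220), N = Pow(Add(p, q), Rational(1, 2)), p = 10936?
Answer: Mul(Rational(-750595561, 735993258), I, Pow(27671, Rational(1, 2))) ≈ Mul(-169.65, I)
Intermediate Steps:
q = -38607 (q = Add(-3, -38604) = -38607)
N = Mul(I, Pow(27671, Rational(1, 2))) (N = Pow(Add(10936, -38607), Rational(1, 2)) = Pow(-27671, Rational(1, 2)) = Mul(I, Pow(27671, Rational(1, 2))) ≈ Mul(166.35, I))
w = Rational(750595561, 26598) (w = Add(Pow(26598, -1), 28220) = Add(Rational(1, 26598), 28220) = Rational(750595561, 26598) ≈ 28220.)
Mul(w, Pow(N, -1)) = Mul(Rational(750595561, 26598), Pow(Mul(I, Pow(27671, Rational(1, 2))), -1)) = Mul(Rational(750595561, 26598), Mul(Rational(-1, 27671), I, Pow(27671, Rational(1, 2)))) = Mul(Rational(-750595561, 735993258), I, Pow(27671, Rational(1, 2)))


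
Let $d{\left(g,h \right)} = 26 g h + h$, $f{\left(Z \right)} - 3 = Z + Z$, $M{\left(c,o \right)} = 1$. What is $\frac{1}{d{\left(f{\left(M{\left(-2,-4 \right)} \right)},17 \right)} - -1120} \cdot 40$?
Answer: $\frac{40}{3347} \approx 0.011951$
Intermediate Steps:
$f{\left(Z \right)} = 3 + 2 Z$ ($f{\left(Z \right)} = 3 + \left(Z + Z\right) = 3 + 2 Z$)
$d{\left(g,h \right)} = h + 26 g h$ ($d{\left(g,h \right)} = 26 g h + h = h + 26 g h$)
$\frac{1}{d{\left(f{\left(M{\left(-2,-4 \right)} \right)},17 \right)} - -1120} \cdot 40 = \frac{1}{17 \left(1 + 26 \left(3 + 2 \cdot 1\right)\right) - -1120} \cdot 40 = \frac{1}{17 \left(1 + 26 \left(3 + 2\right)\right) + 1120} \cdot 40 = \frac{1}{17 \left(1 + 26 \cdot 5\right) + 1120} \cdot 40 = \frac{1}{17 \left(1 + 130\right) + 1120} \cdot 40 = \frac{1}{17 \cdot 131 + 1120} \cdot 40 = \frac{1}{2227 + 1120} \cdot 40 = \frac{1}{3347} \cdot 40 = \frac{40}{3347}$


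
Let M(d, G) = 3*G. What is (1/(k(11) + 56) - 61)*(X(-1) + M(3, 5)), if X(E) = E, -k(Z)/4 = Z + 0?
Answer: -5117/6 ≈ -852.83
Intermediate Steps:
k(Z) = -4*Z (k(Z) = -4*(Z + 0) = -4*Z)
(1/(k(11) + 56) - 61)*(X(-1) + M(3, 5)) = (1/(-4*11 + 56) - 61)*(-1 + 3*5) = (1/(-44 + 56) - 61)*(-1 + 15) = (1/12 - 61)*14 = -731/12*14 = -5117/6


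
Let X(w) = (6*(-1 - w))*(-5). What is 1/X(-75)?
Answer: -1/2220 ≈ -0.00045045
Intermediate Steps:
X(w) = 30 + 30*w (X(w) = (-6 - 6*w)*(-5) = 30 + 30*w)
1/X(-75) = 1/(30 + 30*(-75)) = 1/(30 - 2250) = 1/(-2220) = -1/2220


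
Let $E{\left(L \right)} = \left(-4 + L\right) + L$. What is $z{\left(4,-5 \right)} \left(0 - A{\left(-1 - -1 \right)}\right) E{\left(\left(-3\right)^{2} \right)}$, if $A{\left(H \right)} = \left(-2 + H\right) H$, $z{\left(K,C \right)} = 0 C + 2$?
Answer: $0$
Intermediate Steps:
$z{\left(K,C \right)} = 2$ ($z{\left(K,C \right)} = 0 + 2 = 2$)
$A{\left(H \right)} = H \left(-2 + H\right)$
$E{\left(L \right)} = -4 + 2 L$
$z{\left(4,-5 \right)} \left(0 - A{\left(-1 - -1 \right)}\right) E{\left(\left(-3\right)^{2} \right)} = 2 \left(0 - \left(-1 - -1\right) \left(-2 - 0\right)\right) \left(-4 + 2 \left(-3\right)^{2}\right) = 2 \left(0 - \left(-1 + 1\right) \left(-2 + \left(-1 + 1\right)\right)\right) \left(-4 + 2 \cdot 9\right) = 2 \left(0 - 0 \left(-2 + 0\right)\right) \left(-4 + 18\right) = 2 \left(0 - 0 \left(-2\right)\right) 14 = 2 \left(0 - 0\right) 14 = 2 \left(0 + 0\right) 14 = 2 \cdot 0 \cdot 14 = 0 \cdot 14 = 0$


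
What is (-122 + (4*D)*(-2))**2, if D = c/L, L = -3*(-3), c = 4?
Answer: 1276900/81 ≈ 15764.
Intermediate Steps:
L = 9
D = 4/9 ≈ 0.44444
(-122 + (4*D)*(-2))**2 = (-122 + (4*(4/9))*(-2))**2 = (-122 + (16/9)*(-2))**2 = (-122 - 32/9)**2 = (-1130/9)**2 = 1276900/81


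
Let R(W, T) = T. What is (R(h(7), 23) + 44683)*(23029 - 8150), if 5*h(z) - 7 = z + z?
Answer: 665180574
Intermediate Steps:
h(z) = 7/5 + 2*z/5 (h(z) = 7/5 + (z + z)/5 = 7/5 + (2*z)/5 = 7/5 + 2*z/5)
(R(h(7), 23) + 44683)*(23029 - 8150) = (23 + 44683)*(23029 - 8150) = 44706*14879 = 665180574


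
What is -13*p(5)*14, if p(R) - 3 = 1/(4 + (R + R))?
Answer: -559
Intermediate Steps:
p(R) = 3 + 1/(4 + 2*R) (p(R) = 3 + 1/(4 + (R + R)) = 3 + 1/(4 + 2*R))
-13*p(5)*14 = -13*(13 + 6*5)/(2*(2 + 5))*14 = -13*(13 + 30)/(2*7)*14 = -13*43/(2*7)*14 = -13*43/14*14 = -559/14*14 = -559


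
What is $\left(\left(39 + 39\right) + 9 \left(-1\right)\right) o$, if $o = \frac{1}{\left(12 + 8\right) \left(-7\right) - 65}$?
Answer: $- \frac{69}{205} \approx -0.33659$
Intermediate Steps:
$o = - \frac{1}{205}$ ($o = \frac{1}{20 \left(-7\right) - 65} = \frac{1}{-140 - 65} = \frac{1}{-205} = - \frac{1}{205} \approx -0.0048781$)
$\left(\left(39 + 39\right) + 9 \left(-1\right)\right) o = \left(\left(39 + 39\right) + 9 \left(-1\right)\right) \left(- \frac{1}{205}\right) = \left(78 - 9\right) \left(- \frac{1}{205}\right) = 69 \left(- \frac{1}{205}\right) = - \frac{69}{205}$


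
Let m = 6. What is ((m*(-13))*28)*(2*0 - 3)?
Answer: 6552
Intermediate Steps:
((m*(-13))*28)*(2*0 - 3) = ((6*(-13))*28)*(2*0 - 3) = (-78*28)*(0 - 3) = -2184*(-3) = 6552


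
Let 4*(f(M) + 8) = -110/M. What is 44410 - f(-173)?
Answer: 15368573/346 ≈ 44418.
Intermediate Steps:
f(M) = -8 - 55/(2*M) (f(M) = -8 + (-110/M)/4 = -8 - 55/(2*M))
44410 - f(-173) = 44410 - (-8 - 55/2/(-173)) = 44410 - (-8 - 55/2*(-1/173)) = 44410 - (-8 + 55/346) = 44410 - 1*(-2713/346) = 44410 + 2713/346 = 15368573/346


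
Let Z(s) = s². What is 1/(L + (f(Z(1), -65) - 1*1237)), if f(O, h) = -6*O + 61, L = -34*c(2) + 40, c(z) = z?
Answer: -1/1210 ≈ -0.00082645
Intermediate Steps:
L = -28 (L = -34*2 + 40 = -68 + 40 = -28)
f(O, h) = 61 - 6*O
1/(L + (f(Z(1), -65) - 1*1237)) = 1/(-28 + ((61 - 6*1²) - 1*1237)) = 1/(-28 + ((61 - 6*1) - 1237)) = 1/(-28 + ((61 - 6) - 1237)) = 1/(-28 + (55 - 1237)) = 1/(-28 - 1182) = 1/(-1210) = -1/1210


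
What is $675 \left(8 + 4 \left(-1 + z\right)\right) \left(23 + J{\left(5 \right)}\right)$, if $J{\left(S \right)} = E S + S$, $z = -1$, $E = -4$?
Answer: $0$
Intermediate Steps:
$J{\left(S \right)} = - 3 S$ ($J{\left(S \right)} = - 4 S + S = - 3 S$)
$675 \left(8 + 4 \left(-1 + z\right)\right) \left(23 + J{\left(5 \right)}\right) = 675 \left(8 + 4 \left(-1 - 1\right)\right) \left(23 - 15\right) = 675 \left(8 + 4 \left(-2\right)\right) \left(23 - 15\right) = 675 \left(8 - 8\right) 8 = 675 \cdot 0 \cdot 8 = 675 \cdot 0 = 0$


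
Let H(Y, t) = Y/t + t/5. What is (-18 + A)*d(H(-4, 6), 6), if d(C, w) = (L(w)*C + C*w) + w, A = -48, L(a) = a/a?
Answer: -3212/5 ≈ -642.40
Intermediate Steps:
L(a) = 1
H(Y, t) = t/5 + Y/t (H(Y, t) = Y/t + t*(1/5) = Y/t + t/5 = t/5 + Y/t)
d(C, w) = C + w + C*w (d(C, w) = (1*C + C*w) + w = (C + C*w) + w = C + w + C*w)
(-18 + A)*d(H(-4, 6), 6) = (-18 - 48)*(((1/5)*6 - 4/6) + 6 + ((1/5)*6 - 4/6)*6) = -66*((6/5 - 4*1/6) + 6 + (6/5 - 4*1/6)*6) = -66*((6/5 - 2/3) + 6 + (6/5 - 2/3)*6) = -66*(8/15 + 6 + (8/15)*6) = -66*(8/15 + 6 + 16/5) = -66*146/15 = -3212/5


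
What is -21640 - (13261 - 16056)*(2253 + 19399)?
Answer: 60495700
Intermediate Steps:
-21640 - (13261 - 16056)*(2253 + 19399) = -21640 - (-2795)*21652 = -21640 - 1*(-60517340) = -21640 + 60517340 = 60495700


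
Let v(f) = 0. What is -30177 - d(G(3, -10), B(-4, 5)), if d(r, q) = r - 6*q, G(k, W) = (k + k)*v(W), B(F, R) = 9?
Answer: -30123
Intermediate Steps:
G(k, W) = 0 (G(k, W) = (k + k)*0 = (2*k)*0 = 0)
-30177 - d(G(3, -10), B(-4, 5)) = -30177 - (0 - 6*9) = -30177 - (0 - 54) = -30177 - 1*(-54) = -30177 + 54 = -30123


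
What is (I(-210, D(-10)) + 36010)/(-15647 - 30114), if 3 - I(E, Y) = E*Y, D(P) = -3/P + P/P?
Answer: -36286/45761 ≈ -0.79295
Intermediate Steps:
D(P) = 1 - 3/P (D(P) = -3/P + 1 = 1 - 3/P)
I(E, Y) = 3 - E*Y
(I(-210, D(-10)) + 36010)/(-15647 - 30114) = ((3 - 1*(-210)*(-3 - 10)/(-10)) + 36010)/(-15647 - 30114) = ((3 - 1*(-210)*(-⅒*(-13))) + 36010)/(-45761) = ((3 - 1*(-210)*13/10) + 36010)*(-1/45761) = ((3 + 273) + 36010)*(-1/45761) = (276 + 36010)*(-1/45761) = 36286*(-1/45761) = -36286/45761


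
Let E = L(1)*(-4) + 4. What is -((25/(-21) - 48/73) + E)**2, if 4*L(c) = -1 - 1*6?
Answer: -196840900/2350089 ≈ -83.759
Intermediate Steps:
L(c) = -7/4 (L(c) = (-1 - 1*6)/4 = (-1 - 6)/4 = (1/4)*(-7) = -7/4)
E = 11 (E = -7/4*(-4) + 4 = 7 + 4 = 11)
-((25/(-21) - 48/73) + E)**2 = -((25/(-21) - 48/73) + 11)**2 = -((25*(-1/21) - 48*1/73) + 11)**2 = -((-25/21 - 48/73) + 11)**2 = -(-2833/1533 + 11)**2 = -(14030/1533)**2 = -1*196840900/2350089 = -196840900/2350089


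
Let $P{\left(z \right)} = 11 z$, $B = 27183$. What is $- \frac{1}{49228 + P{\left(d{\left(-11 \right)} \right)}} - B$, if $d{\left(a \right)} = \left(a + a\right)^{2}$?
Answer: $- \frac{1482887017}{54552} \approx -27183.0$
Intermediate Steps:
$d{\left(a \right)} = 4 a^{2}$ ($d{\left(a \right)} = \left(2 a\right)^{2} = 4 a^{2}$)
$- \frac{1}{49228 + P{\left(d{\left(-11 \right)} \right)}} - B = - \frac{1}{49228 + 11 \cdot 4 \left(-11\right)^{2}} - 27183 = - \frac{1}{49228 + 11 \cdot 4 \cdot 121} - 27183 = - \frac{1}{49228 + 11 \cdot 484} - 27183 = - \frac{1}{49228 + 5324} - 27183 = - \frac{1}{54552} - 27183 = - \frac{1482887017}{54552}$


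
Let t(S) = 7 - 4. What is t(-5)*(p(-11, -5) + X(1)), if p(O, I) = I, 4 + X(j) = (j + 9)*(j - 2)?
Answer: -57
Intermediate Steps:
X(j) = -4 + (-2 + j)*(9 + j) (X(j) = -4 + (j + 9)*(j - 2) = -4 + (9 + j)*(-2 + j) = -4 + (-2 + j)*(9 + j))
t(S) = 3
t(-5)*(p(-11, -5) + X(1)) = 3*(-5 + (-22 + 1² + 7*1)) = 3*(-5 + (-22 + 1 + 7)) = 3*(-5 - 14) = 3*(-19) = -57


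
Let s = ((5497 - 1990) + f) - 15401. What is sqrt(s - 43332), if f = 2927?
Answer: 3*I*sqrt(5811) ≈ 228.69*I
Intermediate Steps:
s = -8967 (s = ((5497 - 1990) + 2927) - 15401 = (3507 + 2927) - 15401 = 6434 - 15401 = -8967)
sqrt(s - 43332) = sqrt(-8967 - 43332) = sqrt(-52299) = 3*I*sqrt(5811)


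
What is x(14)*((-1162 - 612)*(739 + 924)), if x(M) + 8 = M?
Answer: -17700972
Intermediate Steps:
x(M) = -8 + M
x(14)*((-1162 - 612)*(739 + 924)) = (-8 + 14)*((-1162 - 612)*(739 + 924)) = 6*(-1774*1663) = 6*(-2950162) = -17700972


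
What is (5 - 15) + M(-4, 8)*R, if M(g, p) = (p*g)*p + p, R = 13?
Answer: -3234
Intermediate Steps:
M(g, p) = p + g*p**2 (M(g, p) = (g*p)*p + p = g*p**2 + p = p + g*p**2)
(5 - 15) + M(-4, 8)*R = (5 - 15) + (8*(1 - 4*8))*13 = -10 + (8*(1 - 32))*13 = -10 + (8*(-31))*13 = -10 - 248*13 = -10 - 3224 = -3234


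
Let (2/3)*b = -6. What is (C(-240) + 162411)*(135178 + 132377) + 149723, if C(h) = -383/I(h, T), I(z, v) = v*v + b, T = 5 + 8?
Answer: 1390508299783/32 ≈ 4.3453e+10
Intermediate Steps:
b = -9 (b = (3/2)*(-6) = -9)
T = 13
I(z, v) = -9 + v² (I(z, v) = v*v - 9 = v² - 9 = -9 + v²)
C(h) = -383/160 (C(h) = -383/(-9 + 13²) = -383/(-9 + 169) = -383/160)
(C(-240) + 162411)*(135178 + 132377) + 149723 = (-383/160 + 162411)*(135178 + 132377) + 149723 = (25985377/160)*267555 + 149723 = 1390503508647/32 + 149723 = 1390508299783/32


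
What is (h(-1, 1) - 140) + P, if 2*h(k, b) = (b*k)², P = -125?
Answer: -529/2 ≈ -264.50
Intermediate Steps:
h(k, b) = b²*k²/2 (h(k, b) = (b*k)²/2 = (b²*k²)/2 = b²*k²/2)
(h(-1, 1) - 140) + P = ((½)*1²*(-1)² - 140) - 125 = ((½)*1*1 - 140) - 125 = (½ - 140) - 125 = -279/2 - 125 = -529/2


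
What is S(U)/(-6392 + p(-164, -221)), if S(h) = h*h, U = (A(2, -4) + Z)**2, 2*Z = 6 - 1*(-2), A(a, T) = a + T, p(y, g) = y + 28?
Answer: -1/408 ≈ -0.0024510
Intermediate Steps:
p(y, g) = 28 + y
A(a, T) = T + a
Z = 4 (Z = (6 - 1*(-2))/2 = (6 + 2)/2 = (1/2)*8 = 4)
U = 4 (U = ((-4 + 2) + 4)**2 = (-2 + 4)**2 = 2**2 = 4)
S(h) = h**2
S(U)/(-6392 + p(-164, -221)) = 4**2/(-6392 + (28 - 164)) = 16/(-6392 - 136) = 16/(-6528) = 16*(-1/6528) = -1/408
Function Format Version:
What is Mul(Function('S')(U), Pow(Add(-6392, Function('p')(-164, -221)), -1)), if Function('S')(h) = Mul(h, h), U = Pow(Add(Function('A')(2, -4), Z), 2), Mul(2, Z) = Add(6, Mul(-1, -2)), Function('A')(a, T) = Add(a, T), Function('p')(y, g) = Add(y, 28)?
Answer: Rational(-1, 408) ≈ -0.0024510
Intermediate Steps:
Function('p')(y, g) = Add(28, y)
Function('A')(a, T) = Add(T, a)
Z = 4 (Z = Mul(Rational(1, 2), Add(6, Mul(-1, -2))) = Mul(Rational(1, 2), Add(6, 2)) = Mul(Rational(1, 2), 8) = 4)
U = 4 (U = Pow(Add(Add(-4, 2), 4), 2) = Pow(Add(-2, 4), 2) = Pow(2, 2) = 4)
Function('S')(h) = Pow(h, 2)
Mul(Function('S')(U), Pow(Add(-6392, Function('p')(-164, -221)), -1)) = Mul(Pow(4, 2), Pow(Add(-6392, Add(28, -164)), -1)) = Mul(16, Pow(Add(-6392, -136), -1)) = Mul(16, Pow(-6528, -1)) = Mul(16, Rational(-1, 6528)) = Rational(-1, 408)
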